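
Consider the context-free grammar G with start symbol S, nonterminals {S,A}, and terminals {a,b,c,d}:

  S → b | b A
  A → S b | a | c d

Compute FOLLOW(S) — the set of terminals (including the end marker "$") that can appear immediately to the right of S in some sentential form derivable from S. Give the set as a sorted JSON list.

Compute FIRST by fixpoint:
[1]
  A via A→a: +{a}
  A via A→c d: +{c}
  S via S→b: +{b}
  FIRST[S]={b}  FIRST[A]={a,c}
[2]
  A via A→S b: +{b}
  FIRST[S]={b}  FIRST[A]={a,b,c}
[3] — fixpoint
  FIRST[S]={b}  FIRST[A]={a,b,c}

FOLLOW iteration:
initialize: $ ∈ FOLLOW(S)
[1]
  A→S b: FOLLOW(S) ⊇ FIRST(b) = {b}; new: +{b}
  S→b A: FOLLOW(A) ⊇ FOLLOW(S) ⊇ {$,b}; new: +{$,b}
  S: {$,b}  A: {$,b}
[2] (stable)
  S: {$,b}  A: {$,b}

FOLLOW(S) = ["$", "b"]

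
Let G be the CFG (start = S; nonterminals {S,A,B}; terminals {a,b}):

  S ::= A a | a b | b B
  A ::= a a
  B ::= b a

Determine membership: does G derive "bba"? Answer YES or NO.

Convert to CNF:
  S -> A T0 | T0 T1 | T1 B
  A -> T0 T0
  B -> T1 T0
  T0 -> a
  T1 -> b

CYK fill:
  [0..0]={T1}  "b"  orig:{}
  [1..1]={T1}  "b"  orig:{}
  [2..2]={T0}  "a"  orig:{}
  [0..1]=∅  "bb"
  [1..2]={B}  "ba"
  [0..2]={S}  "bba"

S ∈ T[0,2] ⇒ YES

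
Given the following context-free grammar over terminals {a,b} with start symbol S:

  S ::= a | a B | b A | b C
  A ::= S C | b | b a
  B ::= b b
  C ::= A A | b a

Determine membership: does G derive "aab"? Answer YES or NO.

Convert to CNF:
  S -> T0 A | T0 C | T1 B | a
  A -> S C | T0 T1 | b
  B -> T0 T0
  C -> A A | T0 T1
  T0 -> b
  T1 -> a

CYK table (by increasing span):
  T[0,0] 'a' = {S,T1}  orig:{S}
  T[1,1] 'a' = {S,T1}  orig:{S}
  T[2,2] 'b' = {A,T0}  orig:{A}
  T[0,1] 'aa' = ∅
  T[1,2] 'ab' = ∅
  T[0,2] 'aab' = ∅

S ∉ T[0,2] ⇒ NO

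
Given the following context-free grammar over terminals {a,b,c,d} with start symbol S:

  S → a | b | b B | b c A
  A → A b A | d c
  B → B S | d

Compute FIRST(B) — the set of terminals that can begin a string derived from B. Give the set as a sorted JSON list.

FIRST sets, iterate to fixpoint:
pass 1:
  A via A→d c: +{d}
  B via B→d: +{d}
  S via S→a: +{a}
  S via S→b: +{b}
  FIRST(S)={a,b}  FIRST(A)={d}  FIRST(B)={d}
pass 2: — fixpoint
  FIRST(S)={a,b}  FIRST(A)={d}  FIRST(B)={d}

FIRST(B) = ["d"]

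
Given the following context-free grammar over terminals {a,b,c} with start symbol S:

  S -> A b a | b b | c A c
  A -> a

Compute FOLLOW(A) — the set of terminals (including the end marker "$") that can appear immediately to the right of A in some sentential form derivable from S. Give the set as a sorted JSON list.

Compute FIRST by fixpoint:
iter 1:
  A via A→a: +{a}
  S via S→A b a: +{a}
  S via S→b b: +{b}
  S via S→c A c: +{c}
  FIRST[S]={a,b,c}  FIRST[A]={a}
iter 2: done
  FIRST[S]={a,b,c}  FIRST[A]={a}

FOLLOW iteration:
seed FOLLOW(S) with $
round 1:
  S→A b a: FOLLOW(A) ⊇ FIRST(b) = {b}; new: +{b}
  S→c A c: FOLLOW(A) ⊇ FIRST(c) = {c}; new: +{c}
  S: {$}  A: {b,c}
round 2: — fixpoint
  S: {$}  A: {b,c}

FOLLOW(A) = ["b", "c"]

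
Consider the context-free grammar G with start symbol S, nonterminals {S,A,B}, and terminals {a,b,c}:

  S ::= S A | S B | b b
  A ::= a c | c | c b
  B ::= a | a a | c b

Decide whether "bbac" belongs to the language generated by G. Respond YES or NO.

CNF form of G:
  S -> S A | S B | T2 T2
  A -> T0 T1 | T1 T2 | c
  B -> T0 T0 | T1 T2 | a
  T0 -> a
  T1 -> c
  T2 -> b

CYK table (by increasing span):
  cell(0,0) b: {T2}  orig:{}
  cell(1,1) b: {T2}  orig:{}
  cell(2,2) a: {B,T0}  orig:{B}
  cell(3,3) c: {A,T1}  orig:{A}
  cell(0,1) bb: {S}
  cell(1,2) ba: ∅
  cell(2,3) ac: {A}
  cell(0,2) bba: {S}
  cell(1,3) bac: ∅
  cell(0,3) bbac: {S}

S ∈ T[0,3] ⇒ YES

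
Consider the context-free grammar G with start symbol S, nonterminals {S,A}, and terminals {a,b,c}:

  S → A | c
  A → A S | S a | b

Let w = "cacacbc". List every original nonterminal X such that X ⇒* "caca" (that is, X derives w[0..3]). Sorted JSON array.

CNF form of G:
  S -> A S | S T0 | b | c
  A -> A S | S T0 | b
  T0 -> a

CYK fill — only the sub-triangle for w[0..3]:
  [0..0]={S}  "c"
  [1..1]={T0}  "a"  orig:{}
  [2..2]={S}  "c"
  [3..3]={T0}  "a"  orig:{}
  [0..1]={A,S}  "ca"
  [1..2]=∅  "ac"
  [2..3]={A,S}  "ca"
  [0..2]={A,S}  "cac"
  [1..3]=∅  "aca"
  [0..3]={A,S}  "caca"

Original NTs in T[0,3] deriving "caca": ["A", "S"]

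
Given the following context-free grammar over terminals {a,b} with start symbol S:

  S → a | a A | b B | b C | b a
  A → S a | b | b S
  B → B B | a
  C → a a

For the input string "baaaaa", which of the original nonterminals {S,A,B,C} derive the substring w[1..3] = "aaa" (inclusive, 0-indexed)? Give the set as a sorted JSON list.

CNF form of G:
  S -> T0 A | T1 B | T1 C | T1 T0 | a
  A -> S T0 | T1 S | b
  B -> B B | a
  C -> T0 T0
  T0 -> a
  T1 -> b

CYK table (by increasing span) (cells [i..j] with 1 ≤ i ≤ j ≤ 3 only):
  [1..1]={B,S,T0}  "a"  orig:{B,S}
  [2..2]={B,S,T0}  "a"  orig:{B,S}
  [3..3]={B,S,T0}  "a"  orig:{B,S}
  [1..2]={A,B,C}  "aa"
  [2..3]={A,B,C}  "aa"
  [1..3]={B,S}  "aaa"

Original NTs in T[1,3] deriving "aaa": ["B", "S"]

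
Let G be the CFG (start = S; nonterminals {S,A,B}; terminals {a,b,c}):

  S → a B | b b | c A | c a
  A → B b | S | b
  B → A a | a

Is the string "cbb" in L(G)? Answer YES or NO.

CNF form of G:
  S -> T0 T0 | T1 B | T2 A | T2 T1
  A -> B T0 | T0 T0 | T1 B | T2 A | T2 T1 | b
  B -> A T1 | a
  T0 -> b
  T1 -> a
  T2 -> c

Fill CYK table bottom-up:
  cell(0,0) c: {T2}  orig:{}
  cell(1,1) b: {A,T0}  orig:{A}
  cell(2,2) b: {A,T0}  orig:{A}
  cell(0,1) cb: {A,S}
  cell(1,2) bb: {A,S}
  cell(0,2) cbb: {A,S}

S ∈ T[0,2] ⇒ YES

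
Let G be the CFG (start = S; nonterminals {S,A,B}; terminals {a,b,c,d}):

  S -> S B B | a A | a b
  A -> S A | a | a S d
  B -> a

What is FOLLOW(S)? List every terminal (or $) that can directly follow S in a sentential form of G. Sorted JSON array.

Compute FIRST by fixpoint:
iter 1:
  A via A→a: +{a}
  B via B→a: +{a}
  S via S→a A: +{a}
  S: {a}  A: {a}  B: {a}
iter 2: done
  S: {a}  A: {a}  B: {a}

Compute FOLLOW by fixpoint:
seed FOLLOW(S) with $
[1]
  A→S A: FOLLOW(S) ⊇ FIRST(A) = {a}; new: +{a}
  A→a S d: FOLLOW(S) ⊇ FIRST(d) = {d}; new: +{d}
  S→S B B: FOLLOW(B) ⊇ FIRST(B) = {a}; new: +{a}
  S→S B B: FOLLOW(B) ⊇ FOLLOW(S) ⊇ {$,a,d}; new: +{$,d}
  S→a A: FOLLOW(A) ⊇ FOLLOW(S) ⊇ {$,a,d}; new: +{$,a,d}
  FOLLOW[S]={$,a,d}  FOLLOW[A]={$,a,d}  FOLLOW[B]={$,a,d}
[2] (stable)
  FOLLOW[S]={$,a,d}  FOLLOW[A]={$,a,d}  FOLLOW[B]={$,a,d}

FOLLOW(S) = ["$", "a", "d"]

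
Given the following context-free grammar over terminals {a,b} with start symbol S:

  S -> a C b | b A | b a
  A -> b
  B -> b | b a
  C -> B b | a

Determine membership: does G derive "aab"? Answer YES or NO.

CNF form of G:
  S -> T0 A | T0 T1 | T1 X2
  A -> b
  B -> T0 T1 | b
  C -> B T0 | a
  T0 -> b
  T1 -> a
  X2 -> C T0

CYK table (by increasing span):
  T[0,0] 'a' = {C,T1}  orig:{C}
  T[1,1] 'a' = {C,T1}  orig:{C}
  T[2,2] 'b' = {A,B,T0}  orig:{A,B}
  T[0,1] 'aa' = ∅
  T[1,2] 'ab' = {X2}  orig:{}
  T[0,2] 'aab' = {S}

S ∈ T[0,2] ⇒ YES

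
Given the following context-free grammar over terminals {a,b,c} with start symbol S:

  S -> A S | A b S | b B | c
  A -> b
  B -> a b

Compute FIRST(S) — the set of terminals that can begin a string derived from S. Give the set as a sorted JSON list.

Compute FIRST by fixpoint:
round 1:
  A via A→b: +{b}
  B via B→a b: +{a}
  S via S→A S: +{b}
  S via S→c: +{c}
  FIRST(S)={b,c}  FIRST(A)={b}  FIRST(B)={a}
round 2: done
  FIRST(S)={b,c}  FIRST(A)={b}  FIRST(B)={a}

FIRST(S) = ["b", "c"]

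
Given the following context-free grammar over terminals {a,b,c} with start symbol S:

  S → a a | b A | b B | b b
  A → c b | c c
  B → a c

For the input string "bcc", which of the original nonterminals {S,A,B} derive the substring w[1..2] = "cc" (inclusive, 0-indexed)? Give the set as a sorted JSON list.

Convert to CNF:
  S -> T1 A | T1 B | T1 T1 | T2 T2
  A -> T0 T0 | T0 T1
  B -> T2 T0
  T0 -> c
  T1 -> b
  T2 -> a

CYK table (by increasing span) — only the sub-triangle for w[1..2]:
  T[1,1] 'c' = {T0}  orig:{}
  T[2,2] 'c' = {T0}  orig:{}
  T[1,2] 'cc' = {A}

Original NTs in T[1,2] deriving "cc": ["A"]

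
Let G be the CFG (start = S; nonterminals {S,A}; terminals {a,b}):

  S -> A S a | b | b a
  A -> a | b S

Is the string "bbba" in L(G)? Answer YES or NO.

Convert to CNF:
  S -> A X2 | T0 T1 | b
  A -> T0 S | a
  T0 -> b
  T1 -> a
  X2 -> S T1

Fill CYK table bottom-up:
  T[0,0] 'b' = {S,T0}  orig:{S}
  T[1,1] 'b' = {S,T0}  orig:{S}
  T[2,2] 'b' = {S,T0}  orig:{S}
  T[3,3] 'a' = {A,T1}  orig:{A}
  T[0,1] 'bb' = {A}
  T[1,2] 'bb' = {A}
  T[2,3] 'ba' = {S,X2}  orig:{S}
  T[0,2] 'bbb' = ∅
  T[1,3] 'bba' = {A}
  T[0,3] 'bbba' = {S}

S ∈ T[0,3] ⇒ YES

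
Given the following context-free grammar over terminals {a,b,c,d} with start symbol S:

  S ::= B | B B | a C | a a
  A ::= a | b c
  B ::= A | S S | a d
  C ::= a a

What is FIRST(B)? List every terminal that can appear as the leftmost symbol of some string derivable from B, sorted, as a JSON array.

FIRST iteration:
pass 1:
  A via A→a: +{a}
  A via A→b c: +{b}
  B via B→A: +{a,b}
  C via C→a a: +{a}
  S via S→B: +{a,b}
  FIRST(S)={a,b}  FIRST(A)={a,b}  FIRST(B)={a,b}  FIRST(C)={a}
pass 2: (stable)
  FIRST(S)={a,b}  FIRST(A)={a,b}  FIRST(B)={a,b}  FIRST(C)={a}

FIRST(B) = ["a", "b"]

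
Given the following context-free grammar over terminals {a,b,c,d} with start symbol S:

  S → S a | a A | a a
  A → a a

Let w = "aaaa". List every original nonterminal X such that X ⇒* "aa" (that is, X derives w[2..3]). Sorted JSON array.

Convert to CNF:
  S -> S T0 | T0 A | T0 T0
  A -> T0 T0
  T0 -> a

CYK table (by increasing span) — only the sub-triangle for w[2..3]:
  [2..2]={T0}  "a"  orig:{}
  [3..3]={T0}  "a"  orig:{}
  [2..3]={A,S}  "aa"

Original NTs in T[2,3] deriving "aa": ["A", "S"]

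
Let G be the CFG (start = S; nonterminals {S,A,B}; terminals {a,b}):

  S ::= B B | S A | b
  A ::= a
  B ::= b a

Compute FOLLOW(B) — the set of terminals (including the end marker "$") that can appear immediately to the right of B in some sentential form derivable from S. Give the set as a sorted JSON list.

FIRST iteration:
[1]
  A via A→a: +{a}
  B via B→b a: +{b}
  S via S→B B: +{b}
  FIRST[S]={b}  FIRST[A]={a}  FIRST[B]={b}
[2] done
  FIRST[S]={b}  FIRST[A]={a}  FIRST[B]={b}

Compute FOLLOW by fixpoint:
seed FOLLOW(S) with $
[1]
  S→B B: FOLLOW(B) ⊇ FIRST(B) = {b}; new: +{b}
  S→B B: FOLLOW(B) ⊇ FOLLOW(S) ⊇ {$}; new: +{$}
  S→S A: FOLLOW(S) ⊇ FIRST(A) = {a}; new: +{a}
  S→S A: FOLLOW(A) ⊇ FOLLOW(S) ⊇ {$,a}; new: +{$,a}
  FOLLOW[S]={$,a}  FOLLOW[A]={$,a}  FOLLOW[B]={$,b}
[2]
  S→B B: FOLLOW(B) ⊇ FOLLOW(S) ⊇ {$,a}; new: +{a}
  FOLLOW[S]={$,a}  FOLLOW[A]={$,a}  FOLLOW[B]={$,a,b}
[3] done
  FOLLOW[S]={$,a}  FOLLOW[A]={$,a}  FOLLOW[B]={$,a,b}

FOLLOW(B) = ["$", "a", "b"]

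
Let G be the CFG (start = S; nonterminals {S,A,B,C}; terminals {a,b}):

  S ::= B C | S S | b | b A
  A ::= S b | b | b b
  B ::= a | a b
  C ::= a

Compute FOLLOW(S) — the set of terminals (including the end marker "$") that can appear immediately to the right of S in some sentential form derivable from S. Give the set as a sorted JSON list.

FIRST iteration:
round 1:
  A via A→b: +{b}
  B via B→a: +{a}
  C via C→a: +{a}
  S via S→B C: +{a}
  S via S→b: +{b}
  FIRST(S)={a,b}  FIRST(A)={b}  FIRST(B)={a}  FIRST(C)={a}
round 2:
  A via A→S b: +{a}
  FIRST(S)={a,b}  FIRST(A)={a,b}  FIRST(B)={a}  FIRST(C)={a}
round 3: — fixpoint
  FIRST(S)={a,b}  FIRST(A)={a,b}  FIRST(B)={a}  FIRST(C)={a}

Compute FOLLOW by fixpoint:
seed FOLLOW(S) with $
iter 1:
  A→S b: FOLLOW(S) ⊇ FIRST(b) = {b}; new: +{b}
  S→B C: FOLLOW(B) ⊇ FIRST(C) = {a}; new: +{a}
  S→B C: FOLLOW(C) ⊇ FOLLOW(S) ⊇ {$,b}; new: +{$,b}
  S→S S: FOLLOW(S) ⊇ FIRST(S) = {a,b}; new: +{a}
  S→b A: FOLLOW(A) ⊇ FOLLOW(S) ⊇ {$,a,b}; new: +{$,a,b}
  FOLLOW(S)={$,a,b}  FOLLOW(A)={$,a,b}  FOLLOW(B)={a}  FOLLOW(C)={$,b}
iter 2:
  S→B C: FOLLOW(C) ⊇ FOLLOW(S) ⊇ {$,a,b}; new: +{a}
  FOLLOW(S)={$,a,b}  FOLLOW(A)={$,a,b}  FOLLOW(B)={a}  FOLLOW(C)={$,a,b}
iter 3: — fixpoint
  FOLLOW(S)={$,a,b}  FOLLOW(A)={$,a,b}  FOLLOW(B)={a}  FOLLOW(C)={$,a,b}

FOLLOW(S) = ["$", "a", "b"]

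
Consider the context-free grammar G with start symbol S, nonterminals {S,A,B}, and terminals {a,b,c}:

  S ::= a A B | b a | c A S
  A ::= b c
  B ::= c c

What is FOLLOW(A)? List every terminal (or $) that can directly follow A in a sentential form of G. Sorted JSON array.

Compute FIRST by fixpoint:
iter 1:
  A via A→b c: +{b}
  B via B→c c: +{c}
  S via S→a A B: +{a}
  S via S→b a: +{b}
  S via S→c A S: +{c}
  FIRST(S)={a,b,c}  FIRST(A)={b}  FIRST(B)={c}
iter 2: — fixpoint
  FIRST(S)={a,b,c}  FIRST(A)={b}  FIRST(B)={c}

FOLLOW sets:
initialize: $ ∈ FOLLOW(S)
round 1:
  S→a A B: FOLLOW(A) ⊇ FIRST(B) = {c}; new: +{c}
  S→a A B: FOLLOW(B) ⊇ FOLLOW(S) ⊇ {$}; new: +{$}
  S→c A S: FOLLOW(A) ⊇ FIRST(S) = {a,b,c}; new: +{a,b}
  S: {$}  A: {a,b,c}  B: {$}
round 2: (no change)
  S: {$}  A: {a,b,c}  B: {$}

FOLLOW(A) = ["a", "b", "c"]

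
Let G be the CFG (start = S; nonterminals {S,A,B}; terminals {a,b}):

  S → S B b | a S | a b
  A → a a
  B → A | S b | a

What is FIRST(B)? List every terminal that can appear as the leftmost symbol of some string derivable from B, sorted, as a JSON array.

FIRST iteration:
[1]
  A via A→a a: +{a}
  B via B→A: +{a}
  S via S→a S: +{a}
  FIRST(S)={a}  FIRST(A)={a}  FIRST(B)={a}
[2] — fixpoint
  FIRST(S)={a}  FIRST(A)={a}  FIRST(B)={a}

FIRST(B) = ["a"]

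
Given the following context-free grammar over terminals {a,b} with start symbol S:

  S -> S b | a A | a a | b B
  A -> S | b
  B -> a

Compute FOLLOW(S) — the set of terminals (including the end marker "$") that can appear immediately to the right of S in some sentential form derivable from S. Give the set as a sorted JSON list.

FIRST sets, iterate to fixpoint:
pass 1:
  A via A→b: +{b}
  B via B→a: +{a}
  S via S→a A: +{a}
  S via S→b B: +{b}
  FIRST(S)={a,b}  FIRST(A)={b}  FIRST(B)={a}
pass 2:
  A via A→S: +{a}
  FIRST(S)={a,b}  FIRST(A)={a,b}  FIRST(B)={a}
pass 3: done
  FIRST(S)={a,b}  FIRST(A)={a,b}  FIRST(B)={a}

FOLLOW sets:
seed FOLLOW(S) with $
round 1:
  S→S b: FOLLOW(S) ⊇ FIRST(b) = {b}; new: +{b}
  S→a A: FOLLOW(A) ⊇ FOLLOW(S) ⊇ {$,b}; new: +{$,b}
  S→b B: FOLLOW(B) ⊇ FOLLOW(S) ⊇ {$,b}; new: +{$,b}
  FOLLOW(S)={$,b}  FOLLOW(A)={$,b}  FOLLOW(B)={$,b}
round 2: done
  FOLLOW(S)={$,b}  FOLLOW(A)={$,b}  FOLLOW(B)={$,b}

FOLLOW(S) = ["$", "b"]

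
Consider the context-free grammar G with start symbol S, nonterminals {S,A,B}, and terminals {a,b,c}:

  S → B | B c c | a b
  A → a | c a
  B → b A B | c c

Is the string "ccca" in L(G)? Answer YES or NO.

CNF form of G:
  S -> B X4 | T0 T0 | T1 T2 | T2 X5
  A -> T0 T1 | a
  B -> T0 T0 | T2 X3
  T0 -> c
  T1 -> a
  T2 -> b
  X3 -> A B
  X4 -> T0 T0
  X5 -> A B

CYK fill:
  cell(0,0) c: {T0}  orig:{}
  cell(1,1) c: {T0}  orig:{}
  cell(2,2) c: {T0}  orig:{}
  cell(3,3) a: {A,T1}  orig:{A}
  cell(0,1) cc: {B,S,X4}  orig:{B,S}
  cell(1,2) cc: {B,S,X4}  orig:{B,S}
  cell(2,3) ca: {A}
  cell(0,2) ccc: ∅
  cell(1,3) cca: ∅
  cell(0,3) ccca: ∅

S ∉ T[0,3] ⇒ NO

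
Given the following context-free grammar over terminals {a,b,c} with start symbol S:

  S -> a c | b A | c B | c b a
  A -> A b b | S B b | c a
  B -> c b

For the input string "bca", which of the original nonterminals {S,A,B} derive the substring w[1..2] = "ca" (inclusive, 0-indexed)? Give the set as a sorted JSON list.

Convert to CNF:
  S -> T0 A | T1 B | T1 X5 | T2 T1
  A -> A X3 | S X4 | T1 T2
  B -> T1 T0
  T0 -> b
  T1 -> c
  T2 -> a
  X3 -> T0 T0
  X4 -> B T0
  X5 -> T0 T2

CYK table (by increasing span), restricted to cells inside w[1..2]:
  [1..1]={T1}  "c"  orig:{}
  [2..2]={T2}  "a"  orig:{}
  [1..2]={A}  "ca"

Original NTs in T[1,2] deriving "ca": ["A"]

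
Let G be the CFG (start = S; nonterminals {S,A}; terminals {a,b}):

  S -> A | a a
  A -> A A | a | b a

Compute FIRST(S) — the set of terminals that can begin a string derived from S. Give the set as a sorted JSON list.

Compute FIRST by fixpoint:
pass 1:
  A via A→a: +{a}
  A via A→b a: +{b}
  S via S→A: +{a,b}
  FIRST[S]={a,b}  FIRST[A]={a,b}
pass 2: (stable)
  FIRST[S]={a,b}  FIRST[A]={a,b}

FIRST(S) = ["a", "b"]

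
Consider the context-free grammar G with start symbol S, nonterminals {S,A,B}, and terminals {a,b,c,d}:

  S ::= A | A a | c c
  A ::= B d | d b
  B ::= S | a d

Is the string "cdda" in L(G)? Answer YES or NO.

CNF form of G:
  S -> A T2 | B T0 | T0 T1 | T3 T3
  A -> B T0 | T0 T1
  B -> A T2 | B T0 | T0 T1 | T2 T0 | T3 T3
  T0 -> d
  T1 -> b
  T2 -> a
  T3 -> c

Fill CYK table bottom-up:
  cell(0,0) c: {T3}  orig:{}
  cell(1,1) d: {T0}  orig:{}
  cell(2,2) d: {T0}  orig:{}
  cell(3,3) a: {T2}  orig:{}
  cell(0,1) cd: ∅
  cell(1,2) dd: ∅
  cell(2,3) da: ∅
  cell(0,2) cdd: ∅
  cell(1,3) dda: ∅
  cell(0,3) cdda: ∅

S ∉ T[0,3] ⇒ NO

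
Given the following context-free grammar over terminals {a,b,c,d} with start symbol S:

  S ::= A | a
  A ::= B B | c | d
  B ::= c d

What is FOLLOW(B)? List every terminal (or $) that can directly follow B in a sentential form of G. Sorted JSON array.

FIRST sets, iterate to fixpoint:
round 1:
  A via A→c: +{c}
  A via A→d: +{d}
  B via B→c d: +{c}
  S via S→A: +{c,d}
  S via S→a: +{a}
  FIRST[S]={a,c,d}  FIRST[A]={c,d}  FIRST[B]={c}
round 2: (no change)
  FIRST[S]={a,c,d}  FIRST[A]={c,d}  FIRST[B]={c}

Compute FOLLOW by fixpoint:
seed FOLLOW(S) with $
[1]
  A→B B: FOLLOW(B) ⊇ FIRST(B) = {c}; new: +{c}
  S→A: FOLLOW(A) ⊇ FOLLOW(S) ⊇ {$}; new: +{$}
  FOLLOW[S]={$}  FOLLOW[A]={$}  FOLLOW[B]={c}
[2]
  A→B B: FOLLOW(B) ⊇ FOLLOW(A) ⊇ {$}; new: +{$}
  FOLLOW[S]={$}  FOLLOW[A]={$}  FOLLOW[B]={$,c}
[3] (stable)
  FOLLOW[S]={$}  FOLLOW[A]={$}  FOLLOW[B]={$,c}

FOLLOW(B) = ["$", "c"]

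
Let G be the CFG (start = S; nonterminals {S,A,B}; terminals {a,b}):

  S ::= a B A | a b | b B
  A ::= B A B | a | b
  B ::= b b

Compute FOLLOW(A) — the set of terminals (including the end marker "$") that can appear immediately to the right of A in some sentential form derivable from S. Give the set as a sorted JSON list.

Compute FIRST by fixpoint:
[1]
  A via A→a: +{a}
  A via A→b: +{b}
  B via B→b b: +{b}
  S via S→a B A: +{a}
  S via S→b B: +{b}
  FIRST(S)={a,b}  FIRST(A)={a,b}  FIRST(B)={b}
[2] — fixpoint
  FIRST(S)={a,b}  FIRST(A)={a,b}  FIRST(B)={b}

FOLLOW sets:
seed FOLLOW(S) with $
iter 1:
  A→B A B: FOLLOW(B) ⊇ FIRST(A) = {a,b}; new: +{a,b}
  A→B A B: FOLLOW(A) ⊇ FIRST(B) = {b}; new: +{b}
  S→a B A: FOLLOW(A) ⊇ FOLLOW(S) ⊇ {$}; new: +{$}
  S→b B: FOLLOW(B) ⊇ FOLLOW(S) ⊇ {$}; new: +{$}
  S: {$}  A: {$,b}  B: {$,a,b}
iter 2: (stable)
  S: {$}  A: {$,b}  B: {$,a,b}

FOLLOW(A) = ["$", "b"]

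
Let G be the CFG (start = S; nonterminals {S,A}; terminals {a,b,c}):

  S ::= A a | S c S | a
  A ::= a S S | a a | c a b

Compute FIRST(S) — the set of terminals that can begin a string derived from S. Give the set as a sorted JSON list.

Compute FIRST by fixpoint:
round 1:
  A via A→a S S: +{a}
  A via A→c a b: +{c}
  S via S→A a: +{a,c}
  S: {a,c}  A: {a,c}
round 2: (no change)
  S: {a,c}  A: {a,c}

FIRST(S) = ["a", "c"]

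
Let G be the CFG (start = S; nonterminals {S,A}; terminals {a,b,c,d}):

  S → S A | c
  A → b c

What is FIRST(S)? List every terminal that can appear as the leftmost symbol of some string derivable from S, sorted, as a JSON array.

Compute FIRST by fixpoint:
iter 1:
  A via A→b c: +{b}
  S via S→c: +{c}
  S: {c}  A: {b}
iter 2: done
  S: {c}  A: {b}

FIRST(S) = ["c"]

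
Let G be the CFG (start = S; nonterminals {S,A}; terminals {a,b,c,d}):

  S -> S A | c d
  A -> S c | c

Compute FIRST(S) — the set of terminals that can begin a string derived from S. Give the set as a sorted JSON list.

Compute FIRST by fixpoint:
iter 1:
  A via A→c: +{c}
  S via S→c d: +{c}
  FIRST(S)={c}  FIRST(A)={c}
iter 2: (no change)
  FIRST(S)={c}  FIRST(A)={c}

FIRST(S) = ["c"]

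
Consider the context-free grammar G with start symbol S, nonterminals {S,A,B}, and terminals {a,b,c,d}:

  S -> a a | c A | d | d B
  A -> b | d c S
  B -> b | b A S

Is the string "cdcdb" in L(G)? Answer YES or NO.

Convert to CNF:
  S -> T0 B | T1 A | T3 T3 | d
  A -> T0 X4 | b
  B -> T2 X5 | b
  T0 -> d
  T1 -> c
  T2 -> b
  T3 -> a
  X4 -> T1 S
  X5 -> A S

Fill CYK table bottom-up:
  T[0,0] 'c' = {T1}  orig:{}
  T[1,1] 'd' = {S,T0}  orig:{S}
  T[2,2] 'c' = {T1}  orig:{}
  T[3,3] 'd' = {S,T0}  orig:{S}
  T[4,4] 'b' = {A,B,T2}  orig:{A,B}
  T[0,1] 'cd' = {X4}  orig:{}
  T[1,2] 'dc' = ∅
  T[2,3] 'cd' = {X4}  orig:{}
  T[3,4] 'db' = {S}
  T[0,2] 'cdc' = ∅
  T[1,3] 'dcd' = {A}
  T[2,4] 'cdb' = {X4}  orig:{}
  T[0,3] 'cdcd' = {S}
  T[1,4] 'dcdb' = {A}
  T[0,4] 'cdcdb' = {S}

S ∈ T[0,4] ⇒ YES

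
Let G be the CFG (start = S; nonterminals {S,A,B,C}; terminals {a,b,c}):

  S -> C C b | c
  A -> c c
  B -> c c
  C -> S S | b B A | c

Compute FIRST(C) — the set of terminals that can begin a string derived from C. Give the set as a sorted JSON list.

FIRST iteration:
pass 1:
  A via A→c c: +{c}
  B via B→c c: +{c}
  C via C→b B A: +{b}
  C via C→c: +{c}
  S via S→C C b: +{b,c}
  S: {b,c}  A: {c}  B: {c}  C: {b,c}
pass 2: done
  S: {b,c}  A: {c}  B: {c}  C: {b,c}

FIRST(C) = ["b", "c"]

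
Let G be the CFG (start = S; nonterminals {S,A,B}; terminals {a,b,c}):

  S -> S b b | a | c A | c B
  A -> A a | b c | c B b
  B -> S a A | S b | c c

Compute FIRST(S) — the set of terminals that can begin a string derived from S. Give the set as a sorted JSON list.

FIRST iteration:
[1]
  A via A→b c: +{b}
  A via A→c B b: +{c}
  B via B→c c: +{c}
  S via S→a: +{a}
  S via S→c A: +{c}
  FIRST(S)={a,c}  FIRST(A)={b,c}  FIRST(B)={c}
[2]
  B via B→S a A: +{a}
  FIRST(S)={a,c}  FIRST(A)={b,c}  FIRST(B)={a,c}
[3] (no change)
  FIRST(S)={a,c}  FIRST(A)={b,c}  FIRST(B)={a,c}

FIRST(S) = ["a", "c"]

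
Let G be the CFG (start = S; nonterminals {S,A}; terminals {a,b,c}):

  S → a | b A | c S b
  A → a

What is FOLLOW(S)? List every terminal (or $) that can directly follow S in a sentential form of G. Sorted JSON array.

Compute FIRST by fixpoint:
iter 1:
  A via A→a: +{a}
  S via S→a: +{a}
  S via S→b A: +{b}
  S via S→c S b: +{c}
  FIRST[S]={a,b,c}  FIRST[A]={a}
iter 2: — fixpoint
  FIRST[S]={a,b,c}  FIRST[A]={a}

FOLLOW iteration:
FOLLOW(S) := {$}
iter 1:
  S→b A: FOLLOW(A) ⊇ FOLLOW(S) ⊇ {$}; new: +{$}
  S→c S b: FOLLOW(S) ⊇ FIRST(b) = {b}; new: +{b}
  FOLLOW[S]={$,b}  FOLLOW[A]={$}
iter 2:
  S→b A: FOLLOW(A) ⊇ FOLLOW(S) ⊇ {$,b}; new: +{b}
  FOLLOW[S]={$,b}  FOLLOW[A]={$,b}
iter 3: done
  FOLLOW[S]={$,b}  FOLLOW[A]={$,b}

FOLLOW(S) = ["$", "b"]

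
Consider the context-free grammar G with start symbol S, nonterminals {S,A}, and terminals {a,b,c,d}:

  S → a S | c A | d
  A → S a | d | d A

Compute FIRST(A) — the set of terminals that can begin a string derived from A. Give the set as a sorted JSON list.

FIRST sets, iterate to fixpoint:
round 1:
  A via A→d: +{d}
  S via S→a S: +{a}
  S via S→c A: +{c}
  S via S→d: +{d}
  S: {a,c,d}  A: {d}
round 2:
  A via A→S a: +{a,c}
  S: {a,c,d}  A: {a,c,d}
round 3: (stable)
  S: {a,c,d}  A: {a,c,d}

FIRST(A) = ["a", "c", "d"]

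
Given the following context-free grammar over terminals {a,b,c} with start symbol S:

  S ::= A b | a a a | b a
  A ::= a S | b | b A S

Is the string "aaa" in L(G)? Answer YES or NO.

CNF form of G:
  S -> A T1 | T0 X3 | T1 T0
  A -> T0 S | T1 X2 | b
  T0 -> a
  T1 -> b
  X2 -> A S
  X3 -> T0 T0

CYK table (by increasing span):
  cell(0,0) a: {T0}  orig:{}
  cell(1,1) a: {T0}  orig:{}
  cell(2,2) a: {T0}  orig:{}
  cell(0,1) aa: {X3}  orig:{}
  cell(1,2) aa: {X3}  orig:{}
  cell(0,2) aaa: {S}

S ∈ T[0,2] ⇒ YES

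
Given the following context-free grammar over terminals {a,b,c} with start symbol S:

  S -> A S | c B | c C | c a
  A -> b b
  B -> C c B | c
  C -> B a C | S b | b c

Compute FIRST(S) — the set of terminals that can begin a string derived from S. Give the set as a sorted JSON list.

FIRST iteration:
pass 1:
  A via A→b b: +{b}
  B via B→c: +{c}
  C via C→B a C: +{c}
  C via C→b c: +{b}
  S via S→A S: +{b}
  S via S→c B: +{c}
  FIRST[S]={b,c}  FIRST[A]={b}  FIRST[B]={c}  FIRST[C]={b,c}
pass 2:
  B via B→C c B: +{b}
  FIRST[S]={b,c}  FIRST[A]={b}  FIRST[B]={b,c}  FIRST[C]={b,c}
pass 3: (stable)
  FIRST[S]={b,c}  FIRST[A]={b}  FIRST[B]={b,c}  FIRST[C]={b,c}

FIRST(S) = ["b", "c"]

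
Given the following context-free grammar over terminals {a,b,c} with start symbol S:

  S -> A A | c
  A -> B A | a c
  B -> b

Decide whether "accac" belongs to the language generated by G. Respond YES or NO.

CNF form of G:
  S -> A A | c
  A -> B A | T0 T1
  B -> b
  T0 -> a
  T1 -> c

Fill CYK table bottom-up:
  T[0,0] 'a' = {T0}  orig:{}
  T[1,1] 'c' = {S,T1}  orig:{S}
  T[2,2] 'c' = {S,T1}  orig:{S}
  T[3,3] 'a' = {T0}  orig:{}
  T[4,4] 'c' = {S,T1}  orig:{S}
  T[0,1] 'ac' = {A}
  T[1,2] 'cc' = ∅
  T[2,3] 'ca' = ∅
  T[3,4] 'ac' = {A}
  T[0,2] 'acc' = ∅
  T[1,3] 'cca' = ∅
  T[2,4] 'cac' = ∅
  T[0,3] 'acca' = ∅
  T[1,4] 'ccac' = ∅
  T[0,4] 'accac' = ∅

S ∉ T[0,4] ⇒ NO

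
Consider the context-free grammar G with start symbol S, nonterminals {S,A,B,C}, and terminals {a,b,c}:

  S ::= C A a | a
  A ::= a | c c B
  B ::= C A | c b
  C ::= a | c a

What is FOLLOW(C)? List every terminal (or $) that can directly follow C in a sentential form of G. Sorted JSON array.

FIRST iteration:
pass 1:
  A via A→a: +{a}
  A via A→c c B: +{c}
  B via B→c b: +{c}
  C via C→a: +{a}
  C via C→c a: +{c}
  S via S→C A a: +{a,c}
  S: {a,c}  A: {a,c}  B: {c}  C: {a,c}
pass 2:
  B via B→C A: +{a}
  S: {a,c}  A: {a,c}  B: {a,c}  C: {a,c}
pass 3: (stable)
  S: {a,c}  A: {a,c}  B: {a,c}  C: {a,c}

FOLLOW iteration:
FOLLOW(S) := {$}
pass 1:
  B→C A: FOLLOW(C) ⊇ FIRST(A) = {a,c}; new: +{a,c}
  S→C A a: FOLLOW(A) ⊇ FIRST(a) = {a}; new: +{a}
  FOLLOW[S]={$}  FOLLOW[A]={a}  FOLLOW[B]={}  FOLLOW[C]={a,c}
pass 2:
  A→c c B: FOLLOW(B) ⊇ FOLLOW(A) ⊇ {a}; new: +{a}
  FOLLOW[S]={$}  FOLLOW[A]={a}  FOLLOW[B]={a}  FOLLOW[C]={a,c}
pass 3: — fixpoint
  FOLLOW[S]={$}  FOLLOW[A]={a}  FOLLOW[B]={a}  FOLLOW[C]={a,c}

FOLLOW(C) = ["a", "c"]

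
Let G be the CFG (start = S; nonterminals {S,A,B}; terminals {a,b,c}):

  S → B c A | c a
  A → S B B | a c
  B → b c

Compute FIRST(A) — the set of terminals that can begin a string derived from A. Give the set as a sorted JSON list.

FIRST sets, iterate to fixpoint:
iter 1:
  A via A→a c: +{a}
  B via B→b c: +{b}
  S via S→B c A: +{b}
  S via S→c a: +{c}
  S: {b,c}  A: {a}  B: {b}
iter 2:
  A via A→S B B: +{b,c}
  S: {b,c}  A: {a,b,c}  B: {b}
iter 3: (stable)
  S: {b,c}  A: {a,b,c}  B: {b}

FIRST(A) = ["a", "b", "c"]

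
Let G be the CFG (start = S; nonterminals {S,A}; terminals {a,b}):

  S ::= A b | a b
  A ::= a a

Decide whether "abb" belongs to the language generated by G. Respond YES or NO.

CNF form of G:
  S -> A T1 | T0 T1
  A -> T0 T0
  T0 -> a
  T1 -> b

Fill CYK table bottom-up:
  cell(0,0) a: {T0}  orig:{}
  cell(1,1) b: {T1}  orig:{}
  cell(2,2) b: {T1}  orig:{}
  cell(0,1) ab: {S}
  cell(1,2) bb: ∅
  cell(0,2) abb: ∅

S ∉ T[0,2] ⇒ NO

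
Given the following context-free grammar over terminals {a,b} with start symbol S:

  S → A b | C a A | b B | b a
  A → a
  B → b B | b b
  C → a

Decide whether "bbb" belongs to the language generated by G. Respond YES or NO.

Convert to CNF:
  S -> A T0 | C X2 | T0 B | T0 T1
  A -> a
  B -> T0 B | T0 T0
  C -> a
  T0 -> b
  T1 -> a
  X2 -> T1 A

Fill CYK table bottom-up:
  cell(0,0) b: {T0}  orig:{}
  cell(1,1) b: {T0}  orig:{}
  cell(2,2) b: {T0}  orig:{}
  cell(0,1) bb: {B}
  cell(1,2) bb: {B}
  cell(0,2) bbb: {B,S}

S ∈ T[0,2] ⇒ YES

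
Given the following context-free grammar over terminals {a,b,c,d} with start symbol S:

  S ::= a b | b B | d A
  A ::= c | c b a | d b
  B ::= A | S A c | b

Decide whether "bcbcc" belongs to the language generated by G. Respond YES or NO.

Convert to CNF:
  S -> T1 B | T2 T1 | T3 A
  A -> T0 X4 | T3 T1 | c
  B -> S X5 | T0 X6 | T3 T1 | b | c
  T0 -> c
  T1 -> b
  T2 -> a
  T3 -> d
  X4 -> T1 T2
  X5 -> A T0
  X6 -> T1 T2

CYK fill:
  [0..0]={B,T1}  "b"  orig:{B}
  [1..1]={A,B,T0}  "c"  orig:{A,B}
  [2..2]={B,T1}  "b"  orig:{B}
  [3..3]={A,B,T0}  "c"  orig:{A,B}
  [4..4]={A,B,T0}  "c"  orig:{A,B}
  [0..1]={S}  "bc"
  [1..2]=∅  "cb"
  [2..3]={S}  "bc"
  [3..4]={X5}  "cc"  orig:{}
  [0..2]=∅  "bcb"
  [1..3]=∅  "cbc"
  [2..4]=∅  "bcc"
  [0..3]=∅  "bcbc"
  [1..4]=∅  "cbcc"
  [0..4]=∅  "bcbcc"

S ∉ T[0,4] ⇒ NO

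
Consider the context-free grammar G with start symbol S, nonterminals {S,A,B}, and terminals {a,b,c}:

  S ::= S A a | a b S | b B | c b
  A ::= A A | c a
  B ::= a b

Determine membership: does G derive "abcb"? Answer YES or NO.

Convert to CNF:
  S -> S X3 | T0 T2 | T1 X4 | T2 B
  A -> A A | T0 T1
  B -> T1 T2
  T0 -> c
  T1 -> a
  T2 -> b
  X3 -> A T1
  X4 -> T2 S

Fill CYK table bottom-up:
  [0..0]={T1}  "a"  orig:{}
  [1..1]={T2}  "b"  orig:{}
  [2..2]={T0}  "c"  orig:{}
  [3..3]={T2}  "b"  orig:{}
  [0..1]={B}  "ab"
  [1..2]=∅  "bc"
  [2..3]={S}  "cb"
  [0..2]=∅  "abc"
  [1..3]={X4}  "bcb"  orig:{}
  [0..3]={S}  "abcb"

S ∈ T[0,3] ⇒ YES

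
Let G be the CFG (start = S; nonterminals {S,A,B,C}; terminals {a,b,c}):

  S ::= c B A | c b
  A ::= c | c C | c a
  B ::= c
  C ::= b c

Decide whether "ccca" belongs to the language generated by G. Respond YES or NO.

CNF form of G:
  S -> T0 T2 | T0 X3
  A -> T0 C | T0 T1 | c
  B -> c
  C -> T2 T0
  T0 -> c
  T1 -> a
  T2 -> b
  X3 -> B A

Fill CYK table bottom-up:
  [0..0]={A,B,T0}  "c"  orig:{A,B}
  [1..1]={A,B,T0}  "c"  orig:{A,B}
  [2..2]={A,B,T0}  "c"  orig:{A,B}
  [3..3]={T1}  "a"  orig:{}
  [0..1]={X3}  "cc"  orig:{}
  [1..2]={X3}  "cc"  orig:{}
  [2..3]={A}  "ca"
  [0..2]={S}  "ccc"
  [1..3]={X3}  "cca"  orig:{}
  [0..3]={S}  "ccca"

S ∈ T[0,3] ⇒ YES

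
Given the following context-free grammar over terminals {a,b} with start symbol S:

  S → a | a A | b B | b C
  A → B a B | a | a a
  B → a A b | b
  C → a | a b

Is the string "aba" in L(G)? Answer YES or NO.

Convert to CNF:
  S -> T0 A | T1 B | T1 C | a
  A -> B X2 | T0 T0 | a
  B -> T0 X3 | b
  C -> T0 T1 | a
  T0 -> a
  T1 -> b
  X2 -> T0 B
  X3 -> A T1

Fill CYK table bottom-up:
  cell(0,0) a: {A,C,S,T0}  orig:{A,C,S}
  cell(1,1) b: {B,T1}  orig:{B}
  cell(2,2) a: {A,C,S,T0}  orig:{A,C,S}
  cell(0,1) ab: {C,X2,X3}  orig:{C}
  cell(1,2) ba: {S}
  cell(0,2) aba: ∅

S ∉ T[0,2] ⇒ NO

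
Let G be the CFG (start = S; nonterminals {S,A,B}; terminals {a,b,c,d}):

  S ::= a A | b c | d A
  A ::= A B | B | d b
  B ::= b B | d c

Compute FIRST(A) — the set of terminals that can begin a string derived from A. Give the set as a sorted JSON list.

Compute FIRST by fixpoint:
[1]
  A via A→d b: +{d}
  B via B→b B: +{b}
  B via B→d c: +{d}
  S via S→a A: +{a}
  S via S→b c: +{b}
  S via S→d A: +{d}
  S: {a,b,d}  A: {d}  B: {b,d}
[2]
  A via A→B: +{b}
  S: {a,b,d}  A: {b,d}  B: {b,d}
[3] (stable)
  S: {a,b,d}  A: {b,d}  B: {b,d}

FIRST(A) = ["b", "d"]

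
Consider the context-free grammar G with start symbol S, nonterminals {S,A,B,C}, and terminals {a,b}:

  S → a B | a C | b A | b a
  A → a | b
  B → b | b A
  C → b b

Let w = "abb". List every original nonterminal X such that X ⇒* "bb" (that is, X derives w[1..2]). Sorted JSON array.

CNF form of G:
  S -> T0 A | T0 T1 | T1 B | T1 C
  A -> a | b
  B -> T0 A | b
  C -> T0 T0
  T0 -> b
  T1 -> a

CYK fill (cells [i..j] with 1 ≤ i ≤ j ≤ 2 only):
  T[1,1] 'b' = {A,B,T0}  orig:{A,B}
  T[2,2] 'b' = {A,B,T0}  orig:{A,B}
  T[1,2] 'bb' = {B,C,S}

Original NTs in T[1,2] deriving "bb": ["B", "C", "S"]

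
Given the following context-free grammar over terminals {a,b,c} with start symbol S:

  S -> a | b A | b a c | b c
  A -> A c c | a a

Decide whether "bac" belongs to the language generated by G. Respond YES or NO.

Convert to CNF:
  S -> T2 A | T2 T0 | T2 X4 | a
  A -> A X3 | T1 T1
  T0 -> c
  T1 -> a
  T2 -> b
  X3 -> T0 T0
  X4 -> T1 T0

CYK table (by increasing span):
  T[0,0] 'b' = {T2}  orig:{}
  T[1,1] 'a' = {S,T1}  orig:{S}
  T[2,2] 'c' = {T0}  orig:{}
  T[0,1] 'ba' = ∅
  T[1,2] 'ac' = {X4}  orig:{}
  T[0,2] 'bac' = {S}

S ∈ T[0,2] ⇒ YES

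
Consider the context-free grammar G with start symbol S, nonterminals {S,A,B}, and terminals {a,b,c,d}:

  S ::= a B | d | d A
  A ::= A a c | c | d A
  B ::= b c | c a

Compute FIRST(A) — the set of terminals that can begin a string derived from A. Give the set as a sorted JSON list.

Compute FIRST by fixpoint:
pass 1:
  A via A→c: +{c}
  A via A→d A: +{d}
  B via B→b c: +{b}
  B via B→c a: +{c}
  S via S→a B: +{a}
  S via S→d: +{d}
  S: {a,d}  A: {c,d}  B: {b,c}
pass 2: — fixpoint
  S: {a,d}  A: {c,d}  B: {b,c}

FIRST(A) = ["c", "d"]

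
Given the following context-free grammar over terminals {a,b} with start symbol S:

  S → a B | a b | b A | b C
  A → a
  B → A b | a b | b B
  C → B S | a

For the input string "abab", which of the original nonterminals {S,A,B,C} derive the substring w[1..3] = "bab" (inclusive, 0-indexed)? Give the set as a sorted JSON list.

CNF form of G:
  S -> T0 A | T0 C | T1 B | T1 T0
  A -> a
  B -> A T0 | T0 B | T1 T0
  C -> B S | a
  T0 -> b
  T1 -> a

CYK fill (cells [i..j] with 1 ≤ i ≤ j ≤ 3 only):
  cell(1,1) b: {T0}  orig:{}
  cell(2,2) a: {A,C,T1}  orig:{A,C}
  cell(3,3) b: {T0}  orig:{}
  cell(1,2) ba: {S}
  cell(2,3) ab: {B,S}
  cell(1,3) bab: {B}

Original NTs in T[1,3] deriving "bab": ["B"]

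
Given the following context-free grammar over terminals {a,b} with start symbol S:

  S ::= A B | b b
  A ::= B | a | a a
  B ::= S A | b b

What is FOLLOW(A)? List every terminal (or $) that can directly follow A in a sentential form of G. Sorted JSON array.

FIRST sets, iterate to fixpoint:
iter 1:
  A via A→a: +{a}
  B via B→b b: +{b}
  S via S→A B: +{a}
  S via S→b b: +{b}
  FIRST(S)={a,b}  FIRST(A)={a}  FIRST(B)={b}
iter 2:
  A via A→B: +{b}
  B via B→S A: +{a}
  FIRST(S)={a,b}  FIRST(A)={a,b}  FIRST(B)={a,b}
iter 3: — fixpoint
  FIRST(S)={a,b}  FIRST(A)={a,b}  FIRST(B)={a,b}

FOLLOW iteration:
initialize: $ ∈ FOLLOW(S)
[1]
  B→S A: FOLLOW(S) ⊇ FIRST(A) = {a,b}; new: +{a,b}
  S→A B: FOLLOW(A) ⊇ FIRST(B) = {a,b}; new: +{a,b}
  S→A B: FOLLOW(B) ⊇ FOLLOW(S) ⊇ {$,a,b}; new: +{$,a,b}
  FOLLOW[S]={$,a,b}  FOLLOW[A]={a,b}  FOLLOW[B]={$,a,b}
[2]
  B→S A: FOLLOW(A) ⊇ FOLLOW(B) ⊇ {$,a,b}; new: +{$}
  FOLLOW[S]={$,a,b}  FOLLOW[A]={$,a,b}  FOLLOW[B]={$,a,b}
[3] (no change)
  FOLLOW[S]={$,a,b}  FOLLOW[A]={$,a,b}  FOLLOW[B]={$,a,b}

FOLLOW(A) = ["$", "a", "b"]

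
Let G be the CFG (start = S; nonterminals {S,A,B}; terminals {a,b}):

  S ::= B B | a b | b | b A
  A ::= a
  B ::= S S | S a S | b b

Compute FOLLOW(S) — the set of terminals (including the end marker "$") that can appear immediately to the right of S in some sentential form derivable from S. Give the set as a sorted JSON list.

FIRST iteration:
iter 1:
  A via A→a: +{a}
  B via B→b b: +{b}
  S via S→B B: +{b}
  S via S→a b: +{a}
  S: {a,b}  A: {a}  B: {b}
iter 2:
  B via B→S S: +{a}
  S: {a,b}  A: {a}  B: {a,b}
iter 3: (no change)
  S: {a,b}  A: {a}  B: {a,b}

FOLLOW sets:
FOLLOW(S) := {$}
round 1:
  B→S S: FOLLOW(S) ⊇ FIRST(S) = {a,b}; new: +{a,b}
  S→B B: FOLLOW(B) ⊇ FIRST(B) = {a,b}; new: +{a,b}
  S→B B: FOLLOW(B) ⊇ FOLLOW(S) ⊇ {$,a,b}; new: +{$}
  S→b A: FOLLOW(A) ⊇ FOLLOW(S) ⊇ {$,a,b}; new: +{$,a,b}
  S: {$,a,b}  A: {$,a,b}  B: {$,a,b}
round 2: — fixpoint
  S: {$,a,b}  A: {$,a,b}  B: {$,a,b}

FOLLOW(S) = ["$", "a", "b"]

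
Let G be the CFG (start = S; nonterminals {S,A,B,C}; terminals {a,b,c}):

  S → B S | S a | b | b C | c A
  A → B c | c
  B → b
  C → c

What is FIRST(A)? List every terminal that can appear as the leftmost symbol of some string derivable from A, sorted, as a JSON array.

Compute FIRST by fixpoint:
[1]
  A via A→c: +{c}
  B via B→b: +{b}
  C via C→c: +{c}
  S via S→B S: +{b}
  S via S→c A: +{c}
  FIRST[S]={b,c}  FIRST[A]={c}  FIRST[B]={b}  FIRST[C]={c}
[2]
  A via A→B c: +{b}
  FIRST[S]={b,c}  FIRST[A]={b,c}  FIRST[B]={b}  FIRST[C]={c}
[3] done
  FIRST[S]={b,c}  FIRST[A]={b,c}  FIRST[B]={b}  FIRST[C]={c}

FIRST(A) = ["b", "c"]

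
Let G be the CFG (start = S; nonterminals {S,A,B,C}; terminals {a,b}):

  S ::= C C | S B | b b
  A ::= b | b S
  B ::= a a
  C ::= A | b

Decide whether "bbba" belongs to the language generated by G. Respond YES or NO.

CNF form of G:
  S -> C C | S B | T0 T0
  A -> T0 S | b
  B -> T1 T1
  C -> T0 S | b
  T0 -> b
  T1 -> a

CYK table (by increasing span):
  [0..0]={A,C,T0}  "b"  orig:{A,C}
  [1..1]={A,C,T0}  "b"  orig:{A,C}
  [2..2]={A,C,T0}  "b"  orig:{A,C}
  [3..3]={T1}  "a"  orig:{}
  [0..1]={S}  "bb"
  [1..2]={S}  "bb"
  [2..3]=∅  "ba"
  [0..2]={A,C}  "bbb"
  [1..3]=∅  "bba"
  [0..3]=∅  "bbba"

S ∉ T[0,3] ⇒ NO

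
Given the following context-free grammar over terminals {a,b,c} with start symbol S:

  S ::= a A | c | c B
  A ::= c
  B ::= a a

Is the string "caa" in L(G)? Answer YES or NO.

Convert to CNF:
  S -> T0 A | T1 B | c
  A -> c
  B -> T0 T0
  T0 -> a
  T1 -> c

Fill CYK table bottom-up:
  T[0,0] 'c' = {A,S,T1}  orig:{A,S}
  T[1,1] 'a' = {T0}  orig:{}
  T[2,2] 'a' = {T0}  orig:{}
  T[0,1] 'ca' = ∅
  T[1,2] 'aa' = {B}
  T[0,2] 'caa' = {S}

S ∈ T[0,2] ⇒ YES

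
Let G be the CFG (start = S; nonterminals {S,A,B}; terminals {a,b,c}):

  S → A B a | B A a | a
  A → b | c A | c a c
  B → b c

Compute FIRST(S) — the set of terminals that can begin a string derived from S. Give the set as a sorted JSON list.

Compute FIRST by fixpoint:
iter 1:
  A via A→b: +{b}
  A via A→c A: +{c}
  B via B→b c: +{b}
  S via S→A B a: +{b,c}
  S via S→a: +{a}
  FIRST(S)={a,b,c}  FIRST(A)={b,c}  FIRST(B)={b}
iter 2: (stable)
  FIRST(S)={a,b,c}  FIRST(A)={b,c}  FIRST(B)={b}

FIRST(S) = ["a", "b", "c"]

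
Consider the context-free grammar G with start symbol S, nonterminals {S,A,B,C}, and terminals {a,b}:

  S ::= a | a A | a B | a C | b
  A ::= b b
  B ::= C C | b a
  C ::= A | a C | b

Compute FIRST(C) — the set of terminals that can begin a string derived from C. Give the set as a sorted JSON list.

FIRST iteration:
pass 1:
  A via A→b b: +{b}
  B via B→b a: +{b}
  C via C→A: +{b}
  C via C→a C: +{a}
  S via S→a: +{a}
  S via S→b: +{b}
  S: {a,b}  A: {b}  B: {b}  C: {a,b}
pass 2:
  B via B→C C: +{a}
  S: {a,b}  A: {b}  B: {a,b}  C: {a,b}
pass 3: (stable)
  S: {a,b}  A: {b}  B: {a,b}  C: {a,b}

FIRST(C) = ["a", "b"]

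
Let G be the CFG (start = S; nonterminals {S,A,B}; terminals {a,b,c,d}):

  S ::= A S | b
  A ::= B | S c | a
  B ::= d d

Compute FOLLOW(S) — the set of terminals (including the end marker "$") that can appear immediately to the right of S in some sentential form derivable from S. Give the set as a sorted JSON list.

FIRST iteration:
pass 1:
  A via A→a: +{a}
  B via B→d d: +{d}
  S via S→A S: +{a}
  S via S→b: +{b}
  S: {a,b}  A: {a}  B: {d}
pass 2:
  A via A→B: +{d}
  A via A→S c: +{b}
  S via S→A S: +{d}
  S: {a,b,d}  A: {a,b,d}  B: {d}
pass 3: done
  S: {a,b,d}  A: {a,b,d}  B: {d}

FOLLOW sets:
initialize: $ ∈ FOLLOW(S)
round 1:
  A→S c: FOLLOW(S) ⊇ FIRST(c) = {c}; new: +{c}
  S→A S: FOLLOW(A) ⊇ FIRST(S) = {a,b,d}; new: +{a,b,d}
  FOLLOW[S]={$,c}  FOLLOW[A]={a,b,d}  FOLLOW[B]={}
round 2:
  A→B: FOLLOW(B) ⊇ FOLLOW(A) ⊇ {a,b,d}; new: +{a,b,d}
  FOLLOW[S]={$,c}  FOLLOW[A]={a,b,d}  FOLLOW[B]={a,b,d}
round 3: (stable)
  FOLLOW[S]={$,c}  FOLLOW[A]={a,b,d}  FOLLOW[B]={a,b,d}

FOLLOW(S) = ["$", "c"]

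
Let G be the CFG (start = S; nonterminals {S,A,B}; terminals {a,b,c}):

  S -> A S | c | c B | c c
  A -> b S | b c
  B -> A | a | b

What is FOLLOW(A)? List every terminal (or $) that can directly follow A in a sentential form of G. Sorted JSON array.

FIRST sets, iterate to fixpoint:
round 1:
  A via A→b S: +{b}
  B via B→A: +{b}
  B via B→a: +{a}
  S via S→A S: +{b}
  S via S→c: +{c}
  S: {b,c}  A: {b}  B: {a,b}
round 2: done
  S: {b,c}  A: {b}  B: {a,b}

Compute FOLLOW by fixpoint:
seed FOLLOW(S) with $
round 1:
  S→A S: FOLLOW(A) ⊇ FIRST(S) = {b,c}; new: +{b,c}
  S→c B: FOLLOW(B) ⊇ FOLLOW(S) ⊇ {$}; new: +{$}
  FOLLOW[S]={$}  FOLLOW[A]={b,c}  FOLLOW[B]={$}
round 2:
  A→b S: FOLLOW(S) ⊇ FOLLOW(A) ⊇ {b,c}; new: +{b,c}
  B→A: FOLLOW(A) ⊇ FOLLOW(B) ⊇ {$}; new: +{$}
  S→c B: FOLLOW(B) ⊇ FOLLOW(S) ⊇ {$,b,c}; new: +{b,c}
  FOLLOW[S]={$,b,c}  FOLLOW[A]={$,b,c}  FOLLOW[B]={$,b,c}
round 3: done
  FOLLOW[S]={$,b,c}  FOLLOW[A]={$,b,c}  FOLLOW[B]={$,b,c}

FOLLOW(A) = ["$", "b", "c"]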